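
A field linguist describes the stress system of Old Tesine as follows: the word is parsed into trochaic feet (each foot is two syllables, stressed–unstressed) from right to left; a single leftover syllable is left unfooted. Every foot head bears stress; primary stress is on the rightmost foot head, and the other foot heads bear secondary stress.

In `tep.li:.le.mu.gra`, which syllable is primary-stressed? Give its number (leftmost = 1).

4

Parse right to left into trochaic (ˈσσ) feet: tep (ˈli:.le) (ˈmu.gra). Syllable 1 is left unfooted.
Foot heads (stressed positions): 2, 4.
End Rule Rightmost: primary stress on the rightmost head = syllable 4.
Primary stress: syllable 4 → tep.li:.le.ˈmu.gra.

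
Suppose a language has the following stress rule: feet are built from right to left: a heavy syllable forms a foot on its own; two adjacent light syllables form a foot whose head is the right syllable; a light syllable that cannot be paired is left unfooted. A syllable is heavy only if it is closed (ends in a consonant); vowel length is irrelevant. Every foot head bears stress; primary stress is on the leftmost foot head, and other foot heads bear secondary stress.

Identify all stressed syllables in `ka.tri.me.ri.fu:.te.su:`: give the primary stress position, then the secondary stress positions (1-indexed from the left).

primary 3, secondary 5, 7

Weights: 1 ka L, 2 tri L, 3 me L, 4 ri L, 5 fu: L, 6 te L, 7 su: L.
Parse right to left (heavy = foot alone; LL = one foot; stranded L unfooted): ka (tri.ˈme) (ri.ˈfu:) (te.ˈsu:).
Foot heads: 3, 5, 7.
Primary stress on the leftmost head = syllable 3.
Secondary stress on 5, 7: ka.tri.ˈme.ri.ˌfu:.te.ˌsu:.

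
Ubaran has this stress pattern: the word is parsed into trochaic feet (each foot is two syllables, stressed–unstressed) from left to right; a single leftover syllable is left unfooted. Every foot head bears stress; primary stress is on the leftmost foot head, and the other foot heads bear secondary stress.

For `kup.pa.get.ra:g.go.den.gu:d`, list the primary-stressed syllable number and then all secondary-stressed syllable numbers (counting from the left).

primary 1, secondary 3, 5

Parse left to right into trochaic (ˈσσ) feet: (ˈkup.pa) (ˈget.ra:g) (ˈgo.den) gu:d. Syllable 7 is left unfooted.
Foot heads (stressed positions): 1, 3, 5.
End Rule Leftmost: primary stress on the leftmost head = syllable 1.
Secondary stress on 3, 5: ˈkup.pa.ˌget.ra:g.ˌgo.den.gu:d.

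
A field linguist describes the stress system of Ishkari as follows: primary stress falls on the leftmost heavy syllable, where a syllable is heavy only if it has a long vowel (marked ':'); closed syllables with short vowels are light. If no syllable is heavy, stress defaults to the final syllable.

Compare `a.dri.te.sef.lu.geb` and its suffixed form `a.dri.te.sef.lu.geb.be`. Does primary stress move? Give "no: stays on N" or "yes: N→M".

yes: 6→7

Base `a.dri.te.sef.lu.geb` (6 syllables):
  Weights: 1 a L, 2 dri L, 3 te L, 4 sef L, 5 lu L, 6 geb L.
  No heavy syllable in the domain; default to the final syllable = syllable 6.
  → primary stress on syllable 6.
Suffixed `a.dri.te.sef.lu.geb.be` (7 syllables):
  Weights: 1 a L, 2 dri L, 3 te L, 4 sef L, 5 lu L, 6 geb L, 7 be L.
  No heavy syllable in the domain; default to the final syllable = syllable 7.
  → primary stress on syllable 7.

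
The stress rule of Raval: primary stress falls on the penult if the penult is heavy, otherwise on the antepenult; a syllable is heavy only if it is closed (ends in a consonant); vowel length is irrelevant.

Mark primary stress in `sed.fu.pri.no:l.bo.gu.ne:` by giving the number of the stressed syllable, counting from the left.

Weights: 5 bo L, 6 gu L, 7 ne: L.
The penult (syllable 6, gu) is light, so stress falls on the antepenult (syllable 5, bo).
Primary stress: syllable 5 → sed.fu.pri.no:l.ˈbo.gu.ne:.

5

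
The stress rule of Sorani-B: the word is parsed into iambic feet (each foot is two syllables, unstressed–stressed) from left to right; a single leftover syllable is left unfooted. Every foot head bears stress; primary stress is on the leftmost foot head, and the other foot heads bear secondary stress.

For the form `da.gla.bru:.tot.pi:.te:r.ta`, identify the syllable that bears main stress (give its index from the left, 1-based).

2

Parse left to right into iambic (σˈσ) feet: (da.ˈgla) (bru:.ˈtot) (pi:.ˈte:r) ta. Syllable 7 is left unfooted.
Foot heads (stressed positions): 2, 4, 6.
End Rule Leftmost: primary stress on the leftmost head = syllable 2.
Primary stress: syllable 2 → da.ˈgla.bru:.tot.pi:.te:r.ta.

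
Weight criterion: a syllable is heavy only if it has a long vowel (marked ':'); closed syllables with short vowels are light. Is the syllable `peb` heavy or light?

light

`peb`: short vowel, closed (coda /b/). Short vowel → light.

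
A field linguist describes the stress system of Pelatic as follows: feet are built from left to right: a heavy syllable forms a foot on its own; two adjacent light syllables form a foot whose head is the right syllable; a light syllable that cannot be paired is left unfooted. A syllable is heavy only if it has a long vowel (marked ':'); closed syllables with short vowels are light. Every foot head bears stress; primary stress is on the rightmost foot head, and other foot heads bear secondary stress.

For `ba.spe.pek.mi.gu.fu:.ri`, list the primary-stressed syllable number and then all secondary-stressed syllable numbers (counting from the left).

Weights: 1 ba L, 2 spe L, 3 pek L, 4 mi L, 5 gu L, 6 fu: H, 7 ri L.
Parse left to right (heavy = foot alone; LL = one foot; stranded L unfooted): (ba.ˈspe) (pek.ˈmi) gu (ˈfu:) ri.
Foot heads: 2, 4, 6.
Primary stress on the rightmost head = syllable 6.
Secondary stress on 2, 4: ba.ˌspe.pek.ˌmi.gu.ˈfu:.ri.

primary 6, secondary 2, 4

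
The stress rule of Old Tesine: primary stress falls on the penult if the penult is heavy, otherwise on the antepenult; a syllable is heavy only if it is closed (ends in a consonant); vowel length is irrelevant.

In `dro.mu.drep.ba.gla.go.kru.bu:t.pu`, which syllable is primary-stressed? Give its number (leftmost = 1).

8

Weights: 7 kru L, 8 bu:t H, 9 pu L.
The penult (syllable 8, bu:t) is heavy, so it takes stress.
Primary stress: syllable 8 → dro.mu.drep.ba.gla.go.kru.ˈbu:t.pu.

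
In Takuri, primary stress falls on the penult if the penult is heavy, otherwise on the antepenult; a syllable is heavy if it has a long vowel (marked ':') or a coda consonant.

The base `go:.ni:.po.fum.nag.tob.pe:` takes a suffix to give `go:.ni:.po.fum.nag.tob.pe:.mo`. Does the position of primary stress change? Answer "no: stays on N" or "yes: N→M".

yes: 6→7

Base `go:.ni:.po.fum.nag.tob.pe:` (7 syllables):
  Weights: 5 nag H, 6 tob H, 7 pe: H.
  The penult (syllable 6, tob) is heavy, so it takes stress.
  → primary stress on syllable 6.
Suffixed `go:.ni:.po.fum.nag.tob.pe:.mo` (8 syllables):
  Weights: 6 tob H, 7 pe: H, 8 mo L.
  The penult (syllable 7, pe:) is heavy, so it takes stress.
  → primary stress on syllable 7.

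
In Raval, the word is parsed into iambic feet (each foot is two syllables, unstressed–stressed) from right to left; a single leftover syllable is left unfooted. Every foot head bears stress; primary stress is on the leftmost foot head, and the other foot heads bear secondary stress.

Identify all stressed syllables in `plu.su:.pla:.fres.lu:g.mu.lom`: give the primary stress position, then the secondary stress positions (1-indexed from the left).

Parse right to left into iambic (σˈσ) feet: plu (su:.ˈpla:) (fres.ˈlu:g) (mu.ˈlom). Syllable 1 is left unfooted.
Foot heads (stressed positions): 3, 5, 7.
End Rule Leftmost: primary stress on the leftmost head = syllable 3.
Secondary stress on 5, 7: plu.su:.ˈpla:.fres.ˌlu:g.mu.ˌlom.

primary 3, secondary 5, 7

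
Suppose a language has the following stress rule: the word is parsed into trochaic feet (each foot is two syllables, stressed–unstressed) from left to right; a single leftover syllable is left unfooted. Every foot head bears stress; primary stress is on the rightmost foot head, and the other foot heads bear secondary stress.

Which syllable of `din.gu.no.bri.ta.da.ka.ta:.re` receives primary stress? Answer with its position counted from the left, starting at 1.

Parse left to right into trochaic (ˈσσ) feet: (ˈdin.gu) (ˈno.bri) (ˈta.da) (ˈka.ta:) re. Syllable 9 is left unfooted.
Foot heads (stressed positions): 1, 3, 5, 7.
End Rule Rightmost: primary stress on the rightmost head = syllable 7.
Primary stress: syllable 7 → din.gu.no.bri.ta.da.ˈka.ta:.re.

7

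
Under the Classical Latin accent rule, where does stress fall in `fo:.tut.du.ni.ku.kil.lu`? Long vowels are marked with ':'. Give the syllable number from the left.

Classical Latin: stress the penult if heavy (long vowel or closed), else the antepenult.
Weights: 5 ku L, 6 kil H, 7 lu L.
The penult (syllable 6, kil) is heavy, so it takes stress.
Stress on syllable 6: fo:.tut.du.ni.ku.ˈkil.lu.

6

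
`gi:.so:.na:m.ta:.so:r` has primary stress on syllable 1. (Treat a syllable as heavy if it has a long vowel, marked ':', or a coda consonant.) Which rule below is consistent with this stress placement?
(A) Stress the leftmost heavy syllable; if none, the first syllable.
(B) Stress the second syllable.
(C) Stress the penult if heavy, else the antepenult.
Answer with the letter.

A

Rule A → syllable 1 ✓.
Rule B → syllable 2 (observed: 1).
Rule C → syllable 4 (observed: 1).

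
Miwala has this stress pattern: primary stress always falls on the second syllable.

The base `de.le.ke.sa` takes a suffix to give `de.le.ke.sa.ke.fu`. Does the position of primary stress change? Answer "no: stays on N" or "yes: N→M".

no: stays on 2

Base `de.le.ke.sa` (4 syllables):
  The word has 4 syllables; the second syllable is syllable 2 (le).
  → primary stress on syllable 2.
Suffixed `de.le.ke.sa.ke.fu` (6 syllables):
  The word has 6 syllables; the second syllable is syllable 2 (le).
  → primary stress on syllable 2.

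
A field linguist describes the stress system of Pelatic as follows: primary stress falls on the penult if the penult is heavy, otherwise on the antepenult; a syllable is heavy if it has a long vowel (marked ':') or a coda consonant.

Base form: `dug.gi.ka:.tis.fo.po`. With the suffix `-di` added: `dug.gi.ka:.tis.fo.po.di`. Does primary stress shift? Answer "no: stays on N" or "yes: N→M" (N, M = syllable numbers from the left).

yes: 4→5

Base `dug.gi.ka:.tis.fo.po` (6 syllables):
  Weights: 4 tis H, 5 fo L, 6 po L.
  The penult (syllable 5, fo) is light, so stress falls on the antepenult (syllable 4, tis).
  → primary stress on syllable 4.
Suffixed `dug.gi.ka:.tis.fo.po.di` (7 syllables):
  Weights: 5 fo L, 6 po L, 7 di L.
  The penult (syllable 6, po) is light, so stress falls on the antepenult (syllable 5, fo).
  → primary stress on syllable 5.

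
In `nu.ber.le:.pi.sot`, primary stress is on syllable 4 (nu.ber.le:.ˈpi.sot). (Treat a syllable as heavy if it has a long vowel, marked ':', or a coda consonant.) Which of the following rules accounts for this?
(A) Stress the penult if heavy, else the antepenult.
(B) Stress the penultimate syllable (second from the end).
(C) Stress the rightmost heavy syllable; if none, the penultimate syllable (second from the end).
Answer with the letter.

B

Rule A → syllable 3 (observed: 4).
Rule B → syllable 4 ✓.
Rule C → syllable 5 (observed: 4).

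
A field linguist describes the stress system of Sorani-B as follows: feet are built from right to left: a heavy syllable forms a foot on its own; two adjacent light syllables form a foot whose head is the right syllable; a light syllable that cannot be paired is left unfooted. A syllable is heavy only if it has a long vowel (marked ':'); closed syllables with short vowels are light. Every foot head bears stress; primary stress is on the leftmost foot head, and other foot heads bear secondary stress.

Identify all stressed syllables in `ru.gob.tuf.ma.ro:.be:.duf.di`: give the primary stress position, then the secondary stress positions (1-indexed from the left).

primary 2, secondary 4, 5, 6, 8

Weights: 1 ru L, 2 gob L, 3 tuf L, 4 ma L, 5 ro: H, 6 be: H, 7 duf L, 8 di L.
Parse right to left (heavy = foot alone; LL = one foot; stranded L unfooted): (ru.ˈgob) (tuf.ˈma) (ˈro:) (ˈbe:) (duf.ˈdi).
Foot heads: 2, 4, 5, 6, 8.
Primary stress on the leftmost head = syllable 2.
Secondary stress on 4, 5, 6, 8: ru.ˈgob.tuf.ˌma.ˌro:.ˌbe:.duf.ˌdi.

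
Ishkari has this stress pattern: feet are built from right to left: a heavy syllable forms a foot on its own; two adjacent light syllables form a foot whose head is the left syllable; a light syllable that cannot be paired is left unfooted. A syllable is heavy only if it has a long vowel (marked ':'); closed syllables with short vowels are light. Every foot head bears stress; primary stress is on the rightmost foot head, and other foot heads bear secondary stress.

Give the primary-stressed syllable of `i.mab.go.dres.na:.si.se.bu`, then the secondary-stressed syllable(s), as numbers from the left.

primary 7, secondary 1, 3, 5

Weights: 1 i L, 2 mab L, 3 go L, 4 dres L, 5 na: H, 6 si L, 7 se L, 8 bu L.
Parse right to left (heavy = foot alone; LL = one foot; stranded L unfooted): (ˈi.mab) (ˈgo.dres) (ˈna:) si (ˈse.bu).
Foot heads: 1, 3, 5, 7.
Primary stress on the rightmost head = syllable 7.
Secondary stress on 1, 3, 5: ˌi.mab.ˌgo.dres.ˌna:.si.ˈse.bu.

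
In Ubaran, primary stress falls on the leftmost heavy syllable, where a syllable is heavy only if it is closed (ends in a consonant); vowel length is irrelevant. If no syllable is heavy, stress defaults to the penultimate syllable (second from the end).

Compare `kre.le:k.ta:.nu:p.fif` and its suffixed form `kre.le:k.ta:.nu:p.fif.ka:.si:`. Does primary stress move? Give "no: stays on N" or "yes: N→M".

no: stays on 2

Base `kre.le:k.ta:.nu:p.fif` (5 syllables):
  Weights: 1 kre L, 2 le:k H, 3 ta: L, 4 nu:p H, 5 fif H.
  Heavy syllables in the domain: 2, 4, 5. The leftmost is syllable 2 (le:k).
  → primary stress on syllable 2.
Suffixed `kre.le:k.ta:.nu:p.fif.ka:.si:` (7 syllables):
  Weights: 1 kre L, 2 le:k H, 3 ta: L, 4 nu:p H, 5 fif H, 6 ka: L, 7 si: L.
  Heavy syllables in the domain: 2, 4, 5. The leftmost is syllable 2 (le:k).
  → primary stress on syllable 2.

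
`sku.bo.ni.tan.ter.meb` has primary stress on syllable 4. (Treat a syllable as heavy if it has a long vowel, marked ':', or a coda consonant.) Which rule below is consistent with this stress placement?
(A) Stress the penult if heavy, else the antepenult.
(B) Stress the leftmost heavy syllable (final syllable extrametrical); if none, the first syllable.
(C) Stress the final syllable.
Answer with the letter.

Rule A → syllable 5 (observed: 4).
Rule B → syllable 4 ✓.
Rule C → syllable 6 (observed: 4).

B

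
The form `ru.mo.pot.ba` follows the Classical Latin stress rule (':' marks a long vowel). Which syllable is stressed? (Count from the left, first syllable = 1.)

3

Classical Latin: stress the penult if heavy (long vowel or closed), else the antepenult.
Weights: 2 mo L, 3 pot H, 4 ba L.
The penult (syllable 3, pot) is heavy, so it takes stress.
Stress on syllable 3: ru.mo.ˈpot.ba.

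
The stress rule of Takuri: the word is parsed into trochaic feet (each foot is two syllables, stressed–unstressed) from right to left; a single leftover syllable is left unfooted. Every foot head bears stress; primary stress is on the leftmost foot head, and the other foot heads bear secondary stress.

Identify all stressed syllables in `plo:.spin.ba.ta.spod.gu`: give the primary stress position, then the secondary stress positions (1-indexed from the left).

primary 1, secondary 3, 5

Parse right to left into trochaic (ˈσσ) feet: (ˈplo:.spin) (ˈba.ta) (ˈspod.gu).
Foot heads (stressed positions): 1, 3, 5.
End Rule Leftmost: primary stress on the leftmost head = syllable 1.
Secondary stress on 3, 5: ˈplo:.spin.ˌba.ta.ˌspod.gu.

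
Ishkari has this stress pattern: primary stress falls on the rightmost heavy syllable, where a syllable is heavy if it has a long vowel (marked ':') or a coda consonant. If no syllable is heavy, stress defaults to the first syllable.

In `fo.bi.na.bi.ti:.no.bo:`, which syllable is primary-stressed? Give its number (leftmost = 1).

Weights: 1 fo L, 2 bi L, 3 na L, 4 bi L, 5 ti: H, 6 no L, 7 bo: H.
Heavy syllables in the domain: 5, 7. The rightmost is syllable 7 (bo:).
Primary stress: syllable 7 → fo.bi.na.bi.ti:.no.ˈbo:.

7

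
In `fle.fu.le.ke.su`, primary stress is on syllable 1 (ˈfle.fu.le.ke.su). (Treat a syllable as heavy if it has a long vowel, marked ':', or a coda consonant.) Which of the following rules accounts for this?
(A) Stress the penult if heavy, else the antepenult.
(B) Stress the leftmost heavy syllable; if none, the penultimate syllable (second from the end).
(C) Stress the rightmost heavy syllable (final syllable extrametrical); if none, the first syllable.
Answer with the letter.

C

Rule A → syllable 3 (observed: 1).
Rule B → syllable 4 (observed: 1).
Rule C → syllable 1 ✓.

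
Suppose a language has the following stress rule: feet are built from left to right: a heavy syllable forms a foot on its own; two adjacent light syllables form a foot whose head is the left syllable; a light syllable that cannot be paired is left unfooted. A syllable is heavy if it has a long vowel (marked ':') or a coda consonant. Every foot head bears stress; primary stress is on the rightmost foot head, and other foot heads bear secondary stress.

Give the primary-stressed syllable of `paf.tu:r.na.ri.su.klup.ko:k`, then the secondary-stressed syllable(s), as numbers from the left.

primary 7, secondary 1, 2, 3, 6

Weights: 1 paf H, 2 tu:r H, 3 na L, 4 ri L, 5 su L, 6 klup H, 7 ko:k H.
Parse left to right (heavy = foot alone; LL = one foot; stranded L unfooted): (ˈpaf) (ˈtu:r) (ˈna.ri) su (ˈklup) (ˈko:k).
Foot heads: 1, 2, 3, 6, 7.
Primary stress on the rightmost head = syllable 7.
Secondary stress on 1, 2, 3, 6: ˌpaf.ˌtu:r.ˌna.ri.su.ˌklup.ˈko:k.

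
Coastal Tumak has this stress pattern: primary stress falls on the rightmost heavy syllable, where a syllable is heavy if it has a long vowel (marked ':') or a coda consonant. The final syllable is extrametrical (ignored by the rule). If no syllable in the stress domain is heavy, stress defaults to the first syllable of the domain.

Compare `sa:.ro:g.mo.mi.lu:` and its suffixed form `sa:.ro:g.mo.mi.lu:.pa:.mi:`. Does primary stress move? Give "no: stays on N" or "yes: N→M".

Base `sa:.ro:g.mo.mi.lu:` (5 syllables):
  The final syllable (5, lu:) is extrametrical; the stress domain is syllables 1–4.
  Weights: 1 sa: H, 2 ro:g H, 3 mo L, 4 mi L.
  Heavy syllables in the domain: 1, 2. The rightmost is syllable 2 (ro:g).
  → primary stress on syllable 2.
Suffixed `sa:.ro:g.mo.mi.lu:.pa:.mi:` (7 syllables):
  The final syllable (7, mi:) is extrametrical; the stress domain is syllables 1–6.
  Weights: 1 sa: H, 2 ro:g H, 3 mo L, 4 mi L, 5 lu: H, 6 pa: H.
  Heavy syllables in the domain: 1, 2, 5, 6. The rightmost is syllable 6 (pa:).
  → primary stress on syllable 6.

yes: 2→6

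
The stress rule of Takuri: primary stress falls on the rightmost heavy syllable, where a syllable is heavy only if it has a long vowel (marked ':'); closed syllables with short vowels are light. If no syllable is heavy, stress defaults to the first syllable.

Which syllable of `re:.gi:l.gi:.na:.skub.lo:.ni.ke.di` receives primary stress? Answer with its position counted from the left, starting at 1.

Weights: 1 re: H, 2 gi:l H, 3 gi: H, 4 na: H, 5 skub L, 6 lo: H, 7 ni L, 8 ke L, 9 di L.
Heavy syllables in the domain: 1, 2, 3, 4, 6. The rightmost is syllable 6 (lo:).
Primary stress: syllable 6 → re:.gi:l.gi:.na:.skub.ˈlo:.ni.ke.di.

6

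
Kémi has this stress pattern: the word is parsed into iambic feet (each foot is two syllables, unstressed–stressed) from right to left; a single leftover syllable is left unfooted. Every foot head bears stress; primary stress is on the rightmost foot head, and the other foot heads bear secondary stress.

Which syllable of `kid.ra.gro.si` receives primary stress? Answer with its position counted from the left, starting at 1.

Parse right to left into iambic (σˈσ) feet: (kid.ˈra) (gro.ˈsi).
Foot heads (stressed positions): 2, 4.
End Rule Rightmost: primary stress on the rightmost head = syllable 4.
Primary stress: syllable 4 → kid.ra.gro.ˈsi.

4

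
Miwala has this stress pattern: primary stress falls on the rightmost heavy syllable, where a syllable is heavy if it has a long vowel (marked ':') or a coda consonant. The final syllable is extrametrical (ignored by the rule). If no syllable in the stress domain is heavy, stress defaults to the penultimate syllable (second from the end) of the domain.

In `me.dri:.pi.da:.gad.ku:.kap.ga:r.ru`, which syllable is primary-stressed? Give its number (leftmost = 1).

8

The final syllable (9, ru) is extrametrical; the stress domain is syllables 1–8.
Weights: 1 me L, 2 dri: H, 3 pi L, 4 da: H, 5 gad H, 6 ku: H, 7 kap H, 8 ga:r H.
Heavy syllables in the domain: 2, 4, 5, 6, 7, 8. The rightmost is syllable 8 (ga:r).
Primary stress: syllable 8 → me.dri:.pi.da:.gad.ku:.kap.ˈga:r.ru.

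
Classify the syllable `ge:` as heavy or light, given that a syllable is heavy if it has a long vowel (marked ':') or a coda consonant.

`ge:`: long vowel, open (no coda). Long vowel → heavy.

heavy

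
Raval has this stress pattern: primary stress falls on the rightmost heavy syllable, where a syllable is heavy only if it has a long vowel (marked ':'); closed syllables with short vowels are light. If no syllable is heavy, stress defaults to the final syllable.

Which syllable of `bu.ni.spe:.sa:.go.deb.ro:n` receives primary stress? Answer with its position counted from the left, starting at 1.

Weights: 1 bu L, 2 ni L, 3 spe: H, 4 sa: H, 5 go L, 6 deb L, 7 ro:n H.
Heavy syllables in the domain: 3, 4, 7. The rightmost is syllable 7 (ro:n).
Primary stress: syllable 7 → bu.ni.spe:.sa:.go.deb.ˈro:n.

7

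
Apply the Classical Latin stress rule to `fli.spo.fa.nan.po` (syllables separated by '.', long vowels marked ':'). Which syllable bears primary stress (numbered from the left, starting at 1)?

4

Classical Latin: stress the penult if heavy (long vowel or closed), else the antepenult.
Weights: 3 fa L, 4 nan H, 5 po L.
The penult (syllable 4, nan) is heavy, so it takes stress.
Stress on syllable 4: fli.spo.fa.ˈnan.po.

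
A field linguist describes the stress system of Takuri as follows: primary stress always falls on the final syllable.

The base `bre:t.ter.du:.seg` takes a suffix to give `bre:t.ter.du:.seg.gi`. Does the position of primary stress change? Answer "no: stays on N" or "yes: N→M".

Base `bre:t.ter.du:.seg` (4 syllables):
  The word has 4 syllables; the final syllable is syllable 4 (seg).
  → primary stress on syllable 4.
Suffixed `bre:t.ter.du:.seg.gi` (5 syllables):
  The word has 5 syllables; the final syllable is syllable 5 (gi).
  → primary stress on syllable 5.

yes: 4→5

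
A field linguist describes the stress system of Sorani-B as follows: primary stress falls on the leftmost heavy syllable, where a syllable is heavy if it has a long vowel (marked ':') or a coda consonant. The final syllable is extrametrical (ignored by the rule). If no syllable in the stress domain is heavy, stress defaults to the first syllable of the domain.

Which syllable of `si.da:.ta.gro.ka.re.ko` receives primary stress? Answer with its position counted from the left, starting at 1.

The final syllable (7, ko) is extrametrical; the stress domain is syllables 1–6.
Weights: 1 si L, 2 da: H, 3 ta L, 4 gro L, 5 ka L, 6 re L.
Heavy syllables in the domain: 2. The leftmost is syllable 2 (da:).
Primary stress: syllable 2 → si.ˈda:.ta.gro.ka.re.ko.

2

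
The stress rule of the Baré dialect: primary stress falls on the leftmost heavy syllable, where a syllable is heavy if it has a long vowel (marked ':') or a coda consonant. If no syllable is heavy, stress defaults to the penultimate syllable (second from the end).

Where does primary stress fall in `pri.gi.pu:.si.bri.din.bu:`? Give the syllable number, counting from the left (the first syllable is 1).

3

Weights: 1 pri L, 2 gi L, 3 pu: H, 4 si L, 5 bri L, 6 din H, 7 bu: H.
Heavy syllables in the domain: 3, 6, 7. The leftmost is syllable 3 (pu:).
Primary stress: syllable 3 → pri.gi.ˈpu:.si.bri.din.bu:.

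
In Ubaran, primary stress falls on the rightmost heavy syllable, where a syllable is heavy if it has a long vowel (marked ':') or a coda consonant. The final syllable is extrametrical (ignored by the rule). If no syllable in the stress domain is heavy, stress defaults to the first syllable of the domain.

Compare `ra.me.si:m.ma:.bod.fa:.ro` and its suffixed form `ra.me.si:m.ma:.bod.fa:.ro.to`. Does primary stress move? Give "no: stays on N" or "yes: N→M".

no: stays on 6

Base `ra.me.si:m.ma:.bod.fa:.ro` (7 syllables):
  The final syllable (7, ro) is extrametrical; the stress domain is syllables 1–6.
  Weights: 1 ra L, 2 me L, 3 si:m H, 4 ma: H, 5 bod H, 6 fa: H.
  Heavy syllables in the domain: 3, 4, 5, 6. The rightmost is syllable 6 (fa:).
  → primary stress on syllable 6.
Suffixed `ra.me.si:m.ma:.bod.fa:.ro.to` (8 syllables):
  The final syllable (8, to) is extrametrical; the stress domain is syllables 1–7.
  Weights: 1 ra L, 2 me L, 3 si:m H, 4 ma: H, 5 bod H, 6 fa: H, 7 ro L.
  Heavy syllables in the domain: 3, 4, 5, 6. The rightmost is syllable 6 (fa:).
  → primary stress on syllable 6.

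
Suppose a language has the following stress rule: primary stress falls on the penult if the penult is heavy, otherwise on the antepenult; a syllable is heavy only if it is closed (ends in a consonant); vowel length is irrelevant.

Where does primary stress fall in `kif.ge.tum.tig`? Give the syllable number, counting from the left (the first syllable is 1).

3

Weights: 2 ge L, 3 tum H, 4 tig H.
The penult (syllable 3, tum) is heavy, so it takes stress.
Primary stress: syllable 3 → kif.ge.ˈtum.tig.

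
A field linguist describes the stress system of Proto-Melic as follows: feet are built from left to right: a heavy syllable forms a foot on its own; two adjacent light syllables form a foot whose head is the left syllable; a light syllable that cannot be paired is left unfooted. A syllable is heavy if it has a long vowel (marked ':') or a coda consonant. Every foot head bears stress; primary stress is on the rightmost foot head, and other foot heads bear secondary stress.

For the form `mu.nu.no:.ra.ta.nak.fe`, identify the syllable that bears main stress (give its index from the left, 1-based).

Weights: 1 mu L, 2 nu L, 3 no: H, 4 ra L, 5 ta L, 6 nak H, 7 fe L.
Parse left to right (heavy = foot alone; LL = one foot; stranded L unfooted): (ˈmu.nu) (ˈno:) (ˈra.ta) (ˈnak) fe.
Foot heads: 1, 3, 4, 6.
Primary stress on the rightmost head = syllable 6.
Primary stress: syllable 6 → mu.nu.no:.ra.ta.ˈnak.fe.

6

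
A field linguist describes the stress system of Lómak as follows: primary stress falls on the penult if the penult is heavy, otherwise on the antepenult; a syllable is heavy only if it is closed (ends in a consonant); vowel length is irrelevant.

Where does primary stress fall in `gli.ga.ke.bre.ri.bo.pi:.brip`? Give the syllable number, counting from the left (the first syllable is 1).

Weights: 6 bo L, 7 pi: L, 8 brip H.
The penult (syllable 7, pi:) is light, so stress falls on the antepenult (syllable 6, bo).
Primary stress: syllable 6 → gli.ga.ke.bre.ri.ˈbo.pi:.brip.

6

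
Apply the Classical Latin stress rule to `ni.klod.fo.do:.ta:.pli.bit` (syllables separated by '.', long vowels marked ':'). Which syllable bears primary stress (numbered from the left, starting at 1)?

Classical Latin: stress the penult if heavy (long vowel or closed), else the antepenult.
Weights: 5 ta: H, 6 pli L, 7 bit H.
The penult (syllable 6, pli) is light, so stress falls on the antepenult (syllable 5, ta:).
Stress on syllable 5: ni.klod.fo.do:.ˈta:.pli.bit.

5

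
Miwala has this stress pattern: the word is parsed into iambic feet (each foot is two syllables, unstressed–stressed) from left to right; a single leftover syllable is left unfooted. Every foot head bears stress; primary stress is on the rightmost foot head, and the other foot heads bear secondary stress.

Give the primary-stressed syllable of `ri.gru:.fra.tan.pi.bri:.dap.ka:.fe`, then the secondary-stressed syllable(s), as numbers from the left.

Parse left to right into iambic (σˈσ) feet: (ri.ˈgru:) (fra.ˈtan) (pi.ˈbri:) (dap.ˈka:) fe. Syllable 9 is left unfooted.
Foot heads (stressed positions): 2, 4, 6, 8.
End Rule Rightmost: primary stress on the rightmost head = syllable 8.
Secondary stress on 2, 4, 6: ri.ˌgru:.fra.ˌtan.pi.ˌbri:.dap.ˈka:.fe.

primary 8, secondary 2, 4, 6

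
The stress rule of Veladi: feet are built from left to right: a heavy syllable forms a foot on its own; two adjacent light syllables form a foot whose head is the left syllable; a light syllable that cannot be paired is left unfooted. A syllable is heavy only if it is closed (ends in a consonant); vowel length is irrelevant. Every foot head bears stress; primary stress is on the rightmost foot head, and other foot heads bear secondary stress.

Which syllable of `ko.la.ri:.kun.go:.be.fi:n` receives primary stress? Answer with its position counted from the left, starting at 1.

Weights: 1 ko L, 2 la L, 3 ri: L, 4 kun H, 5 go: L, 6 be L, 7 fi:n H.
Parse left to right (heavy = foot alone; LL = one foot; stranded L unfooted): (ˈko.la) ri: (ˈkun) (ˈgo:.be) (ˈfi:n).
Foot heads: 1, 4, 5, 7.
Primary stress on the rightmost head = syllable 7.
Primary stress: syllable 7 → ko.la.ri:.kun.go:.be.ˈfi:n.

7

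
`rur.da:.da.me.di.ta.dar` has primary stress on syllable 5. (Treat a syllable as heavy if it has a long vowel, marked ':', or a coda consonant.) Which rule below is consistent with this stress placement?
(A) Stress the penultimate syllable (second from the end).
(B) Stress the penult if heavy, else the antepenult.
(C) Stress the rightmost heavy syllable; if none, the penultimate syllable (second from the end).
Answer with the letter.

B

Rule A → syllable 6 (observed: 5).
Rule B → syllable 5 ✓.
Rule C → syllable 7 (observed: 5).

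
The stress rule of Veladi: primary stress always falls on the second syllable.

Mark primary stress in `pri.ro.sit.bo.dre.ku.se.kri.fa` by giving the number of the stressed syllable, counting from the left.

2

The word has 9 syllables; the second syllable is syllable 2 (ro).
Primary stress: syllable 2 → pri.ˈro.sit.bo.dre.ku.se.kri.fa.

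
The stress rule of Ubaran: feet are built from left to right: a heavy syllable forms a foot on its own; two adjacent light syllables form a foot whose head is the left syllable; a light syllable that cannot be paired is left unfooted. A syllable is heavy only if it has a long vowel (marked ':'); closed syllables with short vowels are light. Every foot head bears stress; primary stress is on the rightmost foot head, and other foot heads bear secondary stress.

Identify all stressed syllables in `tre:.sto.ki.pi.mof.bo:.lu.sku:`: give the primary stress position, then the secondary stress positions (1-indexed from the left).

Weights: 1 tre: H, 2 sto L, 3 ki L, 4 pi L, 5 mof L, 6 bo: H, 7 lu L, 8 sku: H.
Parse left to right (heavy = foot alone; LL = one foot; stranded L unfooted): (ˈtre:) (ˈsto.ki) (ˈpi.mof) (ˈbo:) lu (ˈsku:).
Foot heads: 1, 2, 4, 6, 8.
Primary stress on the rightmost head = syllable 8.
Secondary stress on 1, 2, 4, 6: ˌtre:.ˌsto.ki.ˌpi.mof.ˌbo:.lu.ˈsku:.

primary 8, secondary 1, 2, 4, 6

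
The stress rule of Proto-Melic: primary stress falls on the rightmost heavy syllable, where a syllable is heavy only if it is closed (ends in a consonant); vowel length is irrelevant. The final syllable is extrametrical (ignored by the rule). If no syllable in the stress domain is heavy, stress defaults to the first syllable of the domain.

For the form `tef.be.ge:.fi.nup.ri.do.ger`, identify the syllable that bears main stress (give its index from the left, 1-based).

The final syllable (8, ger) is extrametrical; the stress domain is syllables 1–7.
Weights: 1 tef H, 2 be L, 3 ge: L, 4 fi L, 5 nup H, 6 ri L, 7 do L.
Heavy syllables in the domain: 1, 5. The rightmost is syllable 5 (nup).
Primary stress: syllable 5 → tef.be.ge:.fi.ˈnup.ri.do.ger.

5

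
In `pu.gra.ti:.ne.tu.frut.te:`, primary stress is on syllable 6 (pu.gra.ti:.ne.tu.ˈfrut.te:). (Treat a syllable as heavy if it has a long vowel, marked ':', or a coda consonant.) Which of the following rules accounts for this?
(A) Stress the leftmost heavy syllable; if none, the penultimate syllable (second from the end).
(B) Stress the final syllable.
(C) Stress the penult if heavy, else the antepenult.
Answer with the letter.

Rule A → syllable 3 (observed: 6).
Rule B → syllable 7 (observed: 6).
Rule C → syllable 6 ✓.

C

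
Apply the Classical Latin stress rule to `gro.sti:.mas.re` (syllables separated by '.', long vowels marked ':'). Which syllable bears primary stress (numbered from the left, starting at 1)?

3

Classical Latin: stress the penult if heavy (long vowel or closed), else the antepenult.
Weights: 2 sti: H, 3 mas H, 4 re L.
The penult (syllable 3, mas) is heavy, so it takes stress.
Stress on syllable 3: gro.sti:.ˈmas.re.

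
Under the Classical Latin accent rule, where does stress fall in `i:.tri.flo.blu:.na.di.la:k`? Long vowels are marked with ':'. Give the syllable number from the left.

Classical Latin: stress the penult if heavy (long vowel or closed), else the antepenult.
Weights: 5 na L, 6 di L, 7 la:k H.
The penult (syllable 6, di) is light, so stress falls on the antepenult (syllable 5, na).
Stress on syllable 5: i:.tri.flo.blu:.ˈna.di.la:k.

5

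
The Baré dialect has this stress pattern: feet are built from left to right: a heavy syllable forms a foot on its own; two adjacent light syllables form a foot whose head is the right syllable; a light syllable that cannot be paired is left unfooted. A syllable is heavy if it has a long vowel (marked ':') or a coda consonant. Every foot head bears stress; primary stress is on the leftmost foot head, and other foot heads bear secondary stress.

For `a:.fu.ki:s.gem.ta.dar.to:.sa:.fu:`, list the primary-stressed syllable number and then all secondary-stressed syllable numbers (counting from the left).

Weights: 1 a: H, 2 fu L, 3 ki:s H, 4 gem H, 5 ta L, 6 dar H, 7 to: H, 8 sa: H, 9 fu: H.
Parse left to right (heavy = foot alone; LL = one foot; stranded L unfooted): (ˈa:) fu (ˈki:s) (ˈgem) ta (ˈdar) (ˈto:) (ˈsa:) (ˈfu:).
Foot heads: 1, 3, 4, 6, 7, 8, 9.
Primary stress on the leftmost head = syllable 1.
Secondary stress on 3, 4, 6, 7, 8, 9: ˈa:.fu.ˌki:s.ˌgem.ta.ˌdar.ˌto:.ˌsa:.ˌfu:.

primary 1, secondary 3, 4, 6, 7, 8, 9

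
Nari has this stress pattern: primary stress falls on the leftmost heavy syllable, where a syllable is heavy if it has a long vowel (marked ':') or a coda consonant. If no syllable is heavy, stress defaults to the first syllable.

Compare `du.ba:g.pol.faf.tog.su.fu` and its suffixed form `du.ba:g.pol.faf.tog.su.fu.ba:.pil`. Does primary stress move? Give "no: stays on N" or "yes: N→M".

Base `du.ba:g.pol.faf.tog.su.fu` (7 syllables):
  Weights: 1 du L, 2 ba:g H, 3 pol H, 4 faf H, 5 tog H, 6 su L, 7 fu L.
  Heavy syllables in the domain: 2, 3, 4, 5. The leftmost is syllable 2 (ba:g).
  → primary stress on syllable 2.
Suffixed `du.ba:g.pol.faf.tog.su.fu.ba:.pil` (9 syllables):
  Weights: 1 du L, 2 ba:g H, 3 pol H, 4 faf H, 5 tog H, 6 su L, 7 fu L, 8 ba: H, 9 pil H.
  Heavy syllables in the domain: 2, 3, 4, 5, 8, 9. The leftmost is syllable 2 (ba:g).
  → primary stress on syllable 2.

no: stays on 2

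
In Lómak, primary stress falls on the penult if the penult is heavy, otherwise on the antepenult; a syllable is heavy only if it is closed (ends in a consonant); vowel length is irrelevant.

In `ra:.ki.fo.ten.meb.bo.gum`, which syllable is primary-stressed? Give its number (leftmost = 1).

5

Weights: 5 meb H, 6 bo L, 7 gum H.
The penult (syllable 6, bo) is light, so stress falls on the antepenult (syllable 5, meb).
Primary stress: syllable 5 → ra:.ki.fo.ten.ˈmeb.bo.gum.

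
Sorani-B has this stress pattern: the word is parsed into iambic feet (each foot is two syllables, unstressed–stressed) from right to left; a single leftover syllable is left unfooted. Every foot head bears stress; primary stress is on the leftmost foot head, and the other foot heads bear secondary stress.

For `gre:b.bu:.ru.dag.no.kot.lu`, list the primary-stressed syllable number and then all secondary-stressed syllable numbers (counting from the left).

primary 3, secondary 5, 7

Parse right to left into iambic (σˈσ) feet: gre:b (bu:.ˈru) (dag.ˈno) (kot.ˈlu). Syllable 1 is left unfooted.
Foot heads (stressed positions): 3, 5, 7.
End Rule Leftmost: primary stress on the leftmost head = syllable 3.
Secondary stress on 5, 7: gre:b.bu:.ˈru.dag.ˌno.kot.ˌlu.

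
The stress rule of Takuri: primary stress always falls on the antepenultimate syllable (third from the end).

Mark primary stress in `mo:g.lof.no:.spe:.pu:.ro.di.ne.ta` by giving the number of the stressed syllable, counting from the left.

7

The word has 9 syllables; the antepenultimate syllable (third from the end) is syllable 7 (di).
Primary stress: syllable 7 → mo:g.lof.no:.spe:.pu:.ro.ˈdi.ne.ta.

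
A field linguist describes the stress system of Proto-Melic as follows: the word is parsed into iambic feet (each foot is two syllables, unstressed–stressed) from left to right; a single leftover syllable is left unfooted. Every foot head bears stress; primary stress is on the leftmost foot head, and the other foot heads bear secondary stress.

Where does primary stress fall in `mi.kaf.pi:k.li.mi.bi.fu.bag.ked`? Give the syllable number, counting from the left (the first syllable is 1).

2

Parse left to right into iambic (σˈσ) feet: (mi.ˈkaf) (pi:k.ˈli) (mi.ˈbi) (fu.ˈbag) ked. Syllable 9 is left unfooted.
Foot heads (stressed positions): 2, 4, 6, 8.
End Rule Leftmost: primary stress on the leftmost head = syllable 2.
Primary stress: syllable 2 → mi.ˈkaf.pi:k.li.mi.bi.fu.bag.ked.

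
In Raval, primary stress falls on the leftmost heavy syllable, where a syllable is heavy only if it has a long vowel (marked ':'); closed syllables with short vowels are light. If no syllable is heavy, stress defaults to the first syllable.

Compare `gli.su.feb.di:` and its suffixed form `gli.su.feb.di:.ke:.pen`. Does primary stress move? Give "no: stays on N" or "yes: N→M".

Base `gli.su.feb.di:` (4 syllables):
  Weights: 1 gli L, 2 su L, 3 feb L, 4 di: H.
  Heavy syllables in the domain: 4. The leftmost is syllable 4 (di:).
  → primary stress on syllable 4.
Suffixed `gli.su.feb.di:.ke:.pen` (6 syllables):
  Weights: 1 gli L, 2 su L, 3 feb L, 4 di: H, 5 ke: H, 6 pen L.
  Heavy syllables in the domain: 4, 5. The leftmost is syllable 4 (di:).
  → primary stress on syllable 4.

no: stays on 4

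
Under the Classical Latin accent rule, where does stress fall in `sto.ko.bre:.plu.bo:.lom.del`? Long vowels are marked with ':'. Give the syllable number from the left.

Classical Latin: stress the penult if heavy (long vowel or closed), else the antepenult.
Weights: 5 bo: H, 6 lom H, 7 del H.
The penult (syllable 6, lom) is heavy, so it takes stress.
Stress on syllable 6: sto.ko.bre:.plu.bo:.ˈlom.del.

6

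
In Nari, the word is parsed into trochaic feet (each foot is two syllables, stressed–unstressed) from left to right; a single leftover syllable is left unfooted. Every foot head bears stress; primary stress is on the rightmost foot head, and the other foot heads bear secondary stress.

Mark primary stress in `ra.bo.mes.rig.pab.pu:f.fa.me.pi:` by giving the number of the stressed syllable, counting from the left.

7

Parse left to right into trochaic (ˈσσ) feet: (ˈra.bo) (ˈmes.rig) (ˈpab.pu:f) (ˈfa.me) pi:. Syllable 9 is left unfooted.
Foot heads (stressed positions): 1, 3, 5, 7.
End Rule Rightmost: primary stress on the rightmost head = syllable 7.
Primary stress: syllable 7 → ra.bo.mes.rig.pab.pu:f.ˈfa.me.pi:.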